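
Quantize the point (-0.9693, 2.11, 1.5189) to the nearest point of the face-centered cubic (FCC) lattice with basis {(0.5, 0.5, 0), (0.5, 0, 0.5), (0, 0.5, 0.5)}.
(-1, 2.5, 1.5)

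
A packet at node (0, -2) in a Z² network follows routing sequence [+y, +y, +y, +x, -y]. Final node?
(1, 0)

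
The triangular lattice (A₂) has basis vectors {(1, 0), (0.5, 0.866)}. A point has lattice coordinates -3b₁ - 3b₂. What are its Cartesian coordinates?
(-4.5, -2.598)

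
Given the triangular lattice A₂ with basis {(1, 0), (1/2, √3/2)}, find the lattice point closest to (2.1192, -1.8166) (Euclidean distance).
(2, -1.732)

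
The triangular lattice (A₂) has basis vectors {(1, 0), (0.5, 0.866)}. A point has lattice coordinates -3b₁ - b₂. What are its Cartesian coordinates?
(-3.5, -0.866)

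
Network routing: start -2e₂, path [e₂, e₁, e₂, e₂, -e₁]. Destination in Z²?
(0, 1)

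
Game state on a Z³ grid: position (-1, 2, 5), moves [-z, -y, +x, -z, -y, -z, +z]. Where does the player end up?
(0, 0, 3)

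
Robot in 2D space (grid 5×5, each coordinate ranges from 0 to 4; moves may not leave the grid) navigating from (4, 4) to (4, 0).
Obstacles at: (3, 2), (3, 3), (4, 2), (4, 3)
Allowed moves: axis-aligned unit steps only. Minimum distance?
8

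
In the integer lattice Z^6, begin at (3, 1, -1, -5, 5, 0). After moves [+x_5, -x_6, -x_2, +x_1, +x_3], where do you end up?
(4, 0, 0, -5, 6, -1)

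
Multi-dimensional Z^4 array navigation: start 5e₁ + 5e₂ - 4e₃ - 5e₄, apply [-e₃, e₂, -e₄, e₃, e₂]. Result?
(5, 7, -4, -6)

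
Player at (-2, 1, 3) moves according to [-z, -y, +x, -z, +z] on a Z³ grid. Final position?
(-1, 0, 2)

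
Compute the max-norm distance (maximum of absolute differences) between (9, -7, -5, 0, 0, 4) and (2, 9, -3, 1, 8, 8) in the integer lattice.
16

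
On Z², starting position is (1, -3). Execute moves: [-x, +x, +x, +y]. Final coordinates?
(2, -2)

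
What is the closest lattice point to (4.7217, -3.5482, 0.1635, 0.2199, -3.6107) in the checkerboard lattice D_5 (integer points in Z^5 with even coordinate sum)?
(5, -3, 0, 0, -4)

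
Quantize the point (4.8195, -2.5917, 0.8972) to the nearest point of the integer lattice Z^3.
(5, -3, 1)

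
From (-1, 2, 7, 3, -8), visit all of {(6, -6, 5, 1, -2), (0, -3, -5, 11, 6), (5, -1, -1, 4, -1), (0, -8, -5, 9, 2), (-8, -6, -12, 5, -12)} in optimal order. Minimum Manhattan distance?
112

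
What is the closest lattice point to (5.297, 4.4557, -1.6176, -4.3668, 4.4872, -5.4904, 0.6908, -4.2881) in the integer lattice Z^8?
(5, 4, -2, -4, 4, -5, 1, -4)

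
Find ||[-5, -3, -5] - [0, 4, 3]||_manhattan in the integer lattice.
20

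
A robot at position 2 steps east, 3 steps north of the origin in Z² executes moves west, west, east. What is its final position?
(1, 3)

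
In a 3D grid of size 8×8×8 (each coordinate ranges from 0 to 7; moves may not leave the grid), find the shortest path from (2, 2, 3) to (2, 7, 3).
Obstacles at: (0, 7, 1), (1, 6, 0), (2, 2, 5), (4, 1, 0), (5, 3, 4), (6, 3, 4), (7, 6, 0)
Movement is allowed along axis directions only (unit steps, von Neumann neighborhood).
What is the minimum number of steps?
5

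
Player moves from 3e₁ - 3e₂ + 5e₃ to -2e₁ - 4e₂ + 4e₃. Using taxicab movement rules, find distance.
7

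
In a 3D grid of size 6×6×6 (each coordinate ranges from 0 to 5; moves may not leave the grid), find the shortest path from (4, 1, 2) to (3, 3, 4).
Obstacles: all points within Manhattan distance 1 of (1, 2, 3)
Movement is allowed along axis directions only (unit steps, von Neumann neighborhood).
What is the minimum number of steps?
5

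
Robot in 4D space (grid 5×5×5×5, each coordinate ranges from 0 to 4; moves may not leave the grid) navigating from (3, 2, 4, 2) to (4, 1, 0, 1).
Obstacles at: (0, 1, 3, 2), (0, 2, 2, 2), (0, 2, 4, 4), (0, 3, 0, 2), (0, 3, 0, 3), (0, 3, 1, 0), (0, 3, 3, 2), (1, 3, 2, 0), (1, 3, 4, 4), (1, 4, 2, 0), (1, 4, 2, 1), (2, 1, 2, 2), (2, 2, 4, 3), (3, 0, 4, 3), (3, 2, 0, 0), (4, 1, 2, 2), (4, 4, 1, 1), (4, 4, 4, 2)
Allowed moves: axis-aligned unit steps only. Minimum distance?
7
(one shortest path: (3, 2, 4, 2) → (4, 2, 4, 2) → (4, 1, 4, 2) → (4, 1, 3, 2) → (4, 1, 3, 1) → (4, 1, 2, 1) → (4, 1, 1, 1) → (4, 1, 0, 1))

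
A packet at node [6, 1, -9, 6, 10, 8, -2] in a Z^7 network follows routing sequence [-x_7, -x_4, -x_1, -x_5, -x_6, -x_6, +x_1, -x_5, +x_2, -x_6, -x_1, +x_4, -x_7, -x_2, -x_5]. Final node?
(5, 1, -9, 6, 7, 5, -4)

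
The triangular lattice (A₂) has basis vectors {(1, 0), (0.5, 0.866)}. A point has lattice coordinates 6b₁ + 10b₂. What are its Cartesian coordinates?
(11, 8.66)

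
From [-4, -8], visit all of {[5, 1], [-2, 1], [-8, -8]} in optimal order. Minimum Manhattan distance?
26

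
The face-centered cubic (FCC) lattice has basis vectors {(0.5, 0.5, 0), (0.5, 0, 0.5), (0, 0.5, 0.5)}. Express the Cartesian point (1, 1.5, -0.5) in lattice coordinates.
3b₁ - b₂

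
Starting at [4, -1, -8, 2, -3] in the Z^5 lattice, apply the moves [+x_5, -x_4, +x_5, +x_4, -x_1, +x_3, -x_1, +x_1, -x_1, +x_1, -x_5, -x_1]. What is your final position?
(2, -1, -7, 2, -2)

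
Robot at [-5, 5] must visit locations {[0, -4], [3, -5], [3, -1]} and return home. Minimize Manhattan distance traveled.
36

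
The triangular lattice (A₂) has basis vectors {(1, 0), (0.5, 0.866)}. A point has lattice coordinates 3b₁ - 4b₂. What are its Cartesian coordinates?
(1, -3.464)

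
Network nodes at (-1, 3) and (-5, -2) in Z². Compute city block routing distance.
9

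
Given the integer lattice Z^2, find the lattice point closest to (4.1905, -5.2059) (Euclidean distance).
(4, -5)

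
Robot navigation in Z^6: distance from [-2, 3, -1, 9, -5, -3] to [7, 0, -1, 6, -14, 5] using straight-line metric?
15.6205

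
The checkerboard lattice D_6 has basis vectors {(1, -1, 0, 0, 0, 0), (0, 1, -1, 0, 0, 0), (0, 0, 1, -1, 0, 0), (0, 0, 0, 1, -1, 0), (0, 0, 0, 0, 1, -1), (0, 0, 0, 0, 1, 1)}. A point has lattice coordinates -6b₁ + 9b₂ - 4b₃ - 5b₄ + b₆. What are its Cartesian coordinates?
(-6, 15, -13, -1, 6, 1)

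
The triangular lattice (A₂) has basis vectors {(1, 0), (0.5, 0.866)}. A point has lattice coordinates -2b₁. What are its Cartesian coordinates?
(-2, 0)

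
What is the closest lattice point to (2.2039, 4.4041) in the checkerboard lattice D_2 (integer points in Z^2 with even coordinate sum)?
(2, 4)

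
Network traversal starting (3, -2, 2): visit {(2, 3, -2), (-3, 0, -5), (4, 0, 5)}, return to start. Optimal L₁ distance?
44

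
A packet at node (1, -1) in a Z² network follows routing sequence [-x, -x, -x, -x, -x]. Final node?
(-4, -1)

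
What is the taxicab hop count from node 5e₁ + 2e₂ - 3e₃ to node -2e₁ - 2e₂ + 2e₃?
16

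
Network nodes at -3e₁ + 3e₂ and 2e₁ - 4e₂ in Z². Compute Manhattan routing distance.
12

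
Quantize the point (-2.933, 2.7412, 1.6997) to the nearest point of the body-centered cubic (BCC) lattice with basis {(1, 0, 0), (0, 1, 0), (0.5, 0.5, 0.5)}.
(-3, 3, 2)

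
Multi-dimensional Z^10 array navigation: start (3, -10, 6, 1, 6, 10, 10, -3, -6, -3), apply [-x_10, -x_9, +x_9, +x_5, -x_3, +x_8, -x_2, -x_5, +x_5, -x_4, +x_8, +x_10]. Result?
(3, -11, 5, 0, 7, 10, 10, -1, -6, -3)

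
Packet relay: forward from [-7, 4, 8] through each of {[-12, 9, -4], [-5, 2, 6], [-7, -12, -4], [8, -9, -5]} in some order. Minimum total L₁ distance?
75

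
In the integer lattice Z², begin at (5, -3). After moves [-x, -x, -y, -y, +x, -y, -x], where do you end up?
(3, -6)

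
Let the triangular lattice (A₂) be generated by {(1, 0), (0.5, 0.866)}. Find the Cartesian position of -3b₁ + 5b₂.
(-0.5, 4.33)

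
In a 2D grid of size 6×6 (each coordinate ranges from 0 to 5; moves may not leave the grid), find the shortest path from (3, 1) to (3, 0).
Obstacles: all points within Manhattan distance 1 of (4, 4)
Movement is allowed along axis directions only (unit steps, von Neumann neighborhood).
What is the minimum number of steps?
1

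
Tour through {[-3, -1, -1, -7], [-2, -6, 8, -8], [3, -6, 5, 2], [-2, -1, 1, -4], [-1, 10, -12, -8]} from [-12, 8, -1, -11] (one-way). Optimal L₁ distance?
92
(one optimal route: (-12, 8, -1, -11) → (-1, 10, -12, -8) → (-3, -1, -1, -7) → (-2, -1, 1, -4) → (-2, -6, 8, -8) → (3, -6, 5, 2))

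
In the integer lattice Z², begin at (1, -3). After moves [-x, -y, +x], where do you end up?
(1, -4)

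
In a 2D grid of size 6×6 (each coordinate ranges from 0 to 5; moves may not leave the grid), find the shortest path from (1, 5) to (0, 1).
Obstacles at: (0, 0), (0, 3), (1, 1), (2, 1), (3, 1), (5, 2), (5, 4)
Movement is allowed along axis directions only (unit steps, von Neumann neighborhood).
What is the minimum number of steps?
5
(one shortest path: (1, 5) → (1, 4) → (1, 3) → (1, 2) → (0, 2) → (0, 1))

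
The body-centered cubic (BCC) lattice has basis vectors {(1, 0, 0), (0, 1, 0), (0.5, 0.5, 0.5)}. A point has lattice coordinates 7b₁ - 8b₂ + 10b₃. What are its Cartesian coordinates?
(12, -3, 5)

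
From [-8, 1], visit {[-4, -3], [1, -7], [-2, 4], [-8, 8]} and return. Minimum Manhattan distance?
48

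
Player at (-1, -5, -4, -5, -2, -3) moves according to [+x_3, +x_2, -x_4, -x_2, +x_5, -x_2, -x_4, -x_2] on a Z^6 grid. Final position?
(-1, -7, -3, -7, -1, -3)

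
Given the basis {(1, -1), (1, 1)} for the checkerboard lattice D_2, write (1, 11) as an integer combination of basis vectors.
-5b₁ + 6b₂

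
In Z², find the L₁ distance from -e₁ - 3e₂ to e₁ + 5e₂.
10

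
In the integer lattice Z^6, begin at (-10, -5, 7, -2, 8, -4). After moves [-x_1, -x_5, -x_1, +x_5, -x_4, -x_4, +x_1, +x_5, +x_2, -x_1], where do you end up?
(-12, -4, 7, -4, 9, -4)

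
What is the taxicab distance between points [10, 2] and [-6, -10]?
28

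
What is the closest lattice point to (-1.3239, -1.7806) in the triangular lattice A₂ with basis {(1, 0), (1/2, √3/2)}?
(-1, -1.732)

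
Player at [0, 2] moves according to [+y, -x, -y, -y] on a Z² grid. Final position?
(-1, 1)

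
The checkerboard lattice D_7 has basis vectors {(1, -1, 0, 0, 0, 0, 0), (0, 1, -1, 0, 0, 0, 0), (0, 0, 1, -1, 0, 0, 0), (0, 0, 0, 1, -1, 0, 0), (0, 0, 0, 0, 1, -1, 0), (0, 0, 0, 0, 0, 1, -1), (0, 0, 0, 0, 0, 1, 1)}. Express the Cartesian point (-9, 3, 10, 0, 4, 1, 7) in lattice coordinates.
-9b₁ - 6b₂ + 4b₃ + 4b₄ + 8b₅ + b₆ + 8b₇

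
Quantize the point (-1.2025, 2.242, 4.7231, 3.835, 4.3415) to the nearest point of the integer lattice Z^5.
(-1, 2, 5, 4, 4)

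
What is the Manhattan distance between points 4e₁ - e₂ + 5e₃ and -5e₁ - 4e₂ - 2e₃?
19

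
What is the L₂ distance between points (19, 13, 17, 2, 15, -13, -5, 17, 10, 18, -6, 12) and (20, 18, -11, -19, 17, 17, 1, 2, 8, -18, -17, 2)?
62.7455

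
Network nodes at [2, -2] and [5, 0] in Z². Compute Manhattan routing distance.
5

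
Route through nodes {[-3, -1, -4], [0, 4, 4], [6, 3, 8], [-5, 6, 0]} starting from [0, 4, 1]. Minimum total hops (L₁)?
48
(one optimal route: (0, 4, 1) → (-3, -1, -4) → (-5, 6, 0) → (0, 4, 4) → (6, 3, 8))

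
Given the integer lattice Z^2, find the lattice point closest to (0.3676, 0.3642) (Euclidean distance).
(0, 0)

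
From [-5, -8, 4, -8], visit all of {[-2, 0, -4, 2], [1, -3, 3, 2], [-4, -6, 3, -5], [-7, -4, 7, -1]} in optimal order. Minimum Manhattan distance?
49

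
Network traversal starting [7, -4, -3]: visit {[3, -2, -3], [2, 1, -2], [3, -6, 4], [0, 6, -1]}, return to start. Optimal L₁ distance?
52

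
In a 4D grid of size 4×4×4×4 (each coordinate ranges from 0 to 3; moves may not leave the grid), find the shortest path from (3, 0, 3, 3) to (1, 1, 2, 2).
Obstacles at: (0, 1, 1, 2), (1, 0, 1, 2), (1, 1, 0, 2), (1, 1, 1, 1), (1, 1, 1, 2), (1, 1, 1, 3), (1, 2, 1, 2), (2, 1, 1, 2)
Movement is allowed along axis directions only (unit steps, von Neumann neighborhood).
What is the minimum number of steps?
5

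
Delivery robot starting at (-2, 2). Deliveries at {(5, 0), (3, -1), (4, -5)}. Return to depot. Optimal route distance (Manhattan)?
28
(one optimal route: (-2, 2) → (5, 0) → (4, -5) → (3, -1) → (-2, 2))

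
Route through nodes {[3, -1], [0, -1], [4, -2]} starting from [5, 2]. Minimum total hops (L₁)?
10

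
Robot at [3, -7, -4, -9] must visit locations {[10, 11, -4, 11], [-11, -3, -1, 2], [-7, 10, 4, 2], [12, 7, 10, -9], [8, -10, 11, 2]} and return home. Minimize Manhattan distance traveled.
196
(one optimal route: (3, -7, -4, -9) → (-11, -3, -1, 2) → (-7, 10, 4, 2) → (10, 11, -4, 11) → (12, 7, 10, -9) → (8, -10, 11, 2) → (3, -7, -4, -9))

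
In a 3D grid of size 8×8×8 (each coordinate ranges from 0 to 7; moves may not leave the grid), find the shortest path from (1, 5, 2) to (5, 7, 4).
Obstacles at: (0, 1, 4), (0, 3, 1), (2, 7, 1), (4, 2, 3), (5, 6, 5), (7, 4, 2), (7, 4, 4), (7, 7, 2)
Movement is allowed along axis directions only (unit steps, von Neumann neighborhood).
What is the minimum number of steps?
8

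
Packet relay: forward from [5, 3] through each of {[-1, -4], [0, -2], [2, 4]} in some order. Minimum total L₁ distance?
15
(one optimal route: (5, 3) → (2, 4) → (0, -2) → (-1, -4))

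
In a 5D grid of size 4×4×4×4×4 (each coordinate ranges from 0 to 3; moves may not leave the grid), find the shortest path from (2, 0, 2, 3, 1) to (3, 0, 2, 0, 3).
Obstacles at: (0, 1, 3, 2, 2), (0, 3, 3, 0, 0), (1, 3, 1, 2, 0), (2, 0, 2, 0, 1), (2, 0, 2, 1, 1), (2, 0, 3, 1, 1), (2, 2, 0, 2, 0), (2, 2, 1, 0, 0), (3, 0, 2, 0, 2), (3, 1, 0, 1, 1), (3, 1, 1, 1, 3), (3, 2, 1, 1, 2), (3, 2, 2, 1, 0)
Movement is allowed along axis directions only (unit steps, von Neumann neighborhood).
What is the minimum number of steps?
6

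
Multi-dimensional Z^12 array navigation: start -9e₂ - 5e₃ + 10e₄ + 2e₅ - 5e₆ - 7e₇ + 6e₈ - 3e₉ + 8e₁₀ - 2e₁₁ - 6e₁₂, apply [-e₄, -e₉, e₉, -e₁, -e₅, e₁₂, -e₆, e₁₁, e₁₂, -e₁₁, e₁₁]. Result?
(-1, -9, -5, 9, 1, -6, -7, 6, -3, 8, -1, -4)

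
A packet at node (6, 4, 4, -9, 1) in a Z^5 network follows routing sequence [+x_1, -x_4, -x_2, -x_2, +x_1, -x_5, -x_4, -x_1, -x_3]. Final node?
(7, 2, 3, -11, 0)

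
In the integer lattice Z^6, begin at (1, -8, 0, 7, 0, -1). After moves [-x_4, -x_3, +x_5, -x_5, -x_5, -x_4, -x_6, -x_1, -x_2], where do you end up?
(0, -9, -1, 5, -1, -2)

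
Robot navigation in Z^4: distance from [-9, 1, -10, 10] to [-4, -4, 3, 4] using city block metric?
29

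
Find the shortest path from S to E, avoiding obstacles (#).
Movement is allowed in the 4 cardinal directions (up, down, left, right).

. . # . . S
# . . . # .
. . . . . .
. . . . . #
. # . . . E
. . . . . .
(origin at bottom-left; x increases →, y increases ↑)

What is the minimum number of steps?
6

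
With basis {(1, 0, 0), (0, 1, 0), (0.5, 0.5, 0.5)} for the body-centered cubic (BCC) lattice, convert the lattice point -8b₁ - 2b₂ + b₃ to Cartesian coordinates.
(-7.5, -1.5, 0.5)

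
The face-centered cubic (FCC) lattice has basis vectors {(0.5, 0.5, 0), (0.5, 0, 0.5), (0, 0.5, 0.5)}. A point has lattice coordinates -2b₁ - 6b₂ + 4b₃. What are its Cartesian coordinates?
(-4, 1, -1)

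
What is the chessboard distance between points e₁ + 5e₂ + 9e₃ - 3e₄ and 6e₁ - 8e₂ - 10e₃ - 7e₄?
19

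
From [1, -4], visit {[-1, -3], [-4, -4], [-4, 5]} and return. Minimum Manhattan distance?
28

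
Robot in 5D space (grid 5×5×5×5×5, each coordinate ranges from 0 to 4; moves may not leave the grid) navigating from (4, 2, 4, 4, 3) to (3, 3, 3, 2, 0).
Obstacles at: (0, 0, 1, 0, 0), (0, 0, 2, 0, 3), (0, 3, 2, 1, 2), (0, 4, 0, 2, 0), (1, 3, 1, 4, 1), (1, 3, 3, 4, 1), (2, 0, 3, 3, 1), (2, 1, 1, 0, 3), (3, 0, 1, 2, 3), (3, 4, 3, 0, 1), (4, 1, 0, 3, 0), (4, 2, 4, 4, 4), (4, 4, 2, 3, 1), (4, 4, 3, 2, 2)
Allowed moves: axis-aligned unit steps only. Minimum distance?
8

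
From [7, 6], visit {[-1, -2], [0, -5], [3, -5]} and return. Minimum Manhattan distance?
38
(one optimal route: (7, 6) → (-1, -2) → (0, -5) → (3, -5) → (7, 6))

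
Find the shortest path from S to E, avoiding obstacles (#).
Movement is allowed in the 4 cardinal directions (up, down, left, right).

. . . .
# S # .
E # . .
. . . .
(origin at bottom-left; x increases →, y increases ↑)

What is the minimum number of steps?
10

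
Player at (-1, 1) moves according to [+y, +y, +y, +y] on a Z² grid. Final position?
(-1, 5)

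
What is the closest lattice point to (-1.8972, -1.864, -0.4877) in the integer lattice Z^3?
(-2, -2, 0)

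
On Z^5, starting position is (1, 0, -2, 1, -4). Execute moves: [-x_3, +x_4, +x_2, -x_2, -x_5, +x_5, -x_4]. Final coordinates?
(1, 0, -3, 1, -4)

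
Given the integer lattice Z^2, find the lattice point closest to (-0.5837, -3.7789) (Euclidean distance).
(-1, -4)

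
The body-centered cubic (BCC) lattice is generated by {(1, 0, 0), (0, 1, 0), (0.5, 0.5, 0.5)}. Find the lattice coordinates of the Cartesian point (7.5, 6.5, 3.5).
4b₁ + 3b₂ + 7b₃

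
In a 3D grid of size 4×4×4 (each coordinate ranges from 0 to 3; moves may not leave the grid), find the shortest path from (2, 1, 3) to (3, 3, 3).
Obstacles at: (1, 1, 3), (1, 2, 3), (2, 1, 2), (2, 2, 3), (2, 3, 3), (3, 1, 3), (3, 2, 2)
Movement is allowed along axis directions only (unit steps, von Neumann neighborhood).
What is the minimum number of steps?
9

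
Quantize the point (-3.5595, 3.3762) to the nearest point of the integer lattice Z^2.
(-4, 3)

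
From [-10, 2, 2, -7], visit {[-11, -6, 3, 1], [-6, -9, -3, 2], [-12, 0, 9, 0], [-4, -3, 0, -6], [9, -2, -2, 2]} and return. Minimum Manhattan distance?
108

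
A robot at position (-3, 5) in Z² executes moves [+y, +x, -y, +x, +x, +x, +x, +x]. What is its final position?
(3, 5)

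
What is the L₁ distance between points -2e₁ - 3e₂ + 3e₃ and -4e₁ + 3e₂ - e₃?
12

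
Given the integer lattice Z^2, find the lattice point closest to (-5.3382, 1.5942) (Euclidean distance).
(-5, 2)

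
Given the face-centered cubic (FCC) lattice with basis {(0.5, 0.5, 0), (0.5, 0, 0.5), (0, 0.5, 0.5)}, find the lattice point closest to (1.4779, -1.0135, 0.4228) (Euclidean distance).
(1.5, -1, 0.5)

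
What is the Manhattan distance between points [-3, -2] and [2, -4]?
7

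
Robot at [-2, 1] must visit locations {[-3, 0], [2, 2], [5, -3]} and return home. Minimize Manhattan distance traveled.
26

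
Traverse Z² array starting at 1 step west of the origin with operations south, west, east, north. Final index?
(-1, 0)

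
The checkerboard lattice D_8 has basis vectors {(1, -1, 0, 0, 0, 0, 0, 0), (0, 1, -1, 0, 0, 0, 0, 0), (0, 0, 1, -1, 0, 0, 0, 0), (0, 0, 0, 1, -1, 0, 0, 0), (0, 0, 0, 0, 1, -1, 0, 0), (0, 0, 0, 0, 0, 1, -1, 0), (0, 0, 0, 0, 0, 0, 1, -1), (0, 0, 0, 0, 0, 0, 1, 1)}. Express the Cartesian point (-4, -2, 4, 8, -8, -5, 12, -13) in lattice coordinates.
-4b₁ - 6b₂ - 2b₃ + 6b₄ - 2b₅ - 7b₆ + 9b₇ - 4b₈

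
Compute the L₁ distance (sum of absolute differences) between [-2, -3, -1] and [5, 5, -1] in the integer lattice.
15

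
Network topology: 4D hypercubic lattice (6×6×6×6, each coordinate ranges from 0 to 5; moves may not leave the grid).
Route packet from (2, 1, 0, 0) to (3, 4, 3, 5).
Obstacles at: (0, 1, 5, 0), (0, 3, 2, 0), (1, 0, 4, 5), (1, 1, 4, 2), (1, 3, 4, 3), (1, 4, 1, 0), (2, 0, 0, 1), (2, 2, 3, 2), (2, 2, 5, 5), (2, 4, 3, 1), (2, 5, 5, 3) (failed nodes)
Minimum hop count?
12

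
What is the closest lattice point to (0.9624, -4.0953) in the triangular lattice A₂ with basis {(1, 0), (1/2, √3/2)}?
(0.5, -4.33)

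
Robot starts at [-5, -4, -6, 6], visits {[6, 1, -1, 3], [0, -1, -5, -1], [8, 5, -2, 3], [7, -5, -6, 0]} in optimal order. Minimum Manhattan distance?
51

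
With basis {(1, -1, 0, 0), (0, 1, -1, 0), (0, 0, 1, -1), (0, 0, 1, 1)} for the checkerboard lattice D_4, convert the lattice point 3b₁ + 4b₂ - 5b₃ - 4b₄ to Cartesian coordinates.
(3, 1, -13, 1)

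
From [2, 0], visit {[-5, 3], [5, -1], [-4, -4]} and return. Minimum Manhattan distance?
34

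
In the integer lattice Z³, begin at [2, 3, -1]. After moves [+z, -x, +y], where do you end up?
(1, 4, 0)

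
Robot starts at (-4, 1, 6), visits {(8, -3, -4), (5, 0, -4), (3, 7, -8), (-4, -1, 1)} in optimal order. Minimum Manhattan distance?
45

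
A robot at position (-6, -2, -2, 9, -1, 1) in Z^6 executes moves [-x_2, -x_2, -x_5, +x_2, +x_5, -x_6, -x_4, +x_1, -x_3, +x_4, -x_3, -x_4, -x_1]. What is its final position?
(-6, -3, -4, 8, -1, 0)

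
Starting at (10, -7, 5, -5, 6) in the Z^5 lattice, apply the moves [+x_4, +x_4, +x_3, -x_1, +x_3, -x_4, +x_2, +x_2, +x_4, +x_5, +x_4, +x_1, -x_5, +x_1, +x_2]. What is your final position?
(11, -4, 7, -2, 6)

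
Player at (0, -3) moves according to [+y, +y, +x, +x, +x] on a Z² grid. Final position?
(3, -1)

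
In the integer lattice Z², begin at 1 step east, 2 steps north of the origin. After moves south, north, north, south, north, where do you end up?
(1, 3)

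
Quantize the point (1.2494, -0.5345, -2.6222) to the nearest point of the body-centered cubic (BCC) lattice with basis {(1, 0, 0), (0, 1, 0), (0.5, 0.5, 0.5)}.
(1.5, -0.5, -2.5)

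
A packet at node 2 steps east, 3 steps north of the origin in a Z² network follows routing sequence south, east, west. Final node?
(2, 2)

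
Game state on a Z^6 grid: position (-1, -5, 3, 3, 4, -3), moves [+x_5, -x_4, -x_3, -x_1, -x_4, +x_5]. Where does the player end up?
(-2, -5, 2, 1, 6, -3)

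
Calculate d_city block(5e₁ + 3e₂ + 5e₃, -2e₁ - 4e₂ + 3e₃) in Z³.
16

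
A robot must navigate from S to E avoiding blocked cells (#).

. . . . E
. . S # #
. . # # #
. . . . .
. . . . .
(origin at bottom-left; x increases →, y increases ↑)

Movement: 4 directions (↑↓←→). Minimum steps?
3
(one shortest path: (2, 3) → (2, 4) → (3, 4) → (4, 4))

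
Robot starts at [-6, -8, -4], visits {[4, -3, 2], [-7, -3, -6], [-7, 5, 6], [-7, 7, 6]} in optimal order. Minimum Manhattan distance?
52
(one optimal route: (-6, -8, -4) → (-7, -3, -6) → (4, -3, 2) → (-7, 5, 6) → (-7, 7, 6))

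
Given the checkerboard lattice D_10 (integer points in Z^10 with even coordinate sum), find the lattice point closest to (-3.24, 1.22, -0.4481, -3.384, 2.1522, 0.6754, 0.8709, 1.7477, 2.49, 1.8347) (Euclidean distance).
(-3, 1, 0, -3, 2, 1, 1, 2, 3, 2)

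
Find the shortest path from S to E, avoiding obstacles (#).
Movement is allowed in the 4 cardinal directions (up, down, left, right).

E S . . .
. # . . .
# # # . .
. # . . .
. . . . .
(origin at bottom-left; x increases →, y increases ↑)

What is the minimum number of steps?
1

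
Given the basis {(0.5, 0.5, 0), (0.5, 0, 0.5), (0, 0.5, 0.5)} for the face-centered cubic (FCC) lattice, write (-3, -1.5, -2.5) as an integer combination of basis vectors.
-2b₁ - 4b₂ - b₃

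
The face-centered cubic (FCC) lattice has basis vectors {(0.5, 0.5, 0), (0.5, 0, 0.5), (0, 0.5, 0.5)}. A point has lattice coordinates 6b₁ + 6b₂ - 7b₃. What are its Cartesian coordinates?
(6, -0.5, -0.5)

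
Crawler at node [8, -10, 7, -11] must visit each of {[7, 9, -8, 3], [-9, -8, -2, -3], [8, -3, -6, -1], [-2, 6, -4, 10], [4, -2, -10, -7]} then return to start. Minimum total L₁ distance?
162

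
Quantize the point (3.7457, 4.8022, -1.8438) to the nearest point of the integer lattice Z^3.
(4, 5, -2)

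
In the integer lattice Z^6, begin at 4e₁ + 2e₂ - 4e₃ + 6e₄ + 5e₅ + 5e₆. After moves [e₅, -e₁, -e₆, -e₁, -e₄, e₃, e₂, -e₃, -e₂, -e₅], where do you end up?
(2, 2, -4, 5, 5, 4)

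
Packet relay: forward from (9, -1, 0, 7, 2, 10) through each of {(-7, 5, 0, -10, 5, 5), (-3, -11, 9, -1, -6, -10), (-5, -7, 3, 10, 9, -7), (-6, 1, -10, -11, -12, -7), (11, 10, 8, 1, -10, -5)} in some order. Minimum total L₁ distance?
240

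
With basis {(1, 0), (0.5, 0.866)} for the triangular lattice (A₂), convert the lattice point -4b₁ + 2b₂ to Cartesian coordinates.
(-3, 1.732)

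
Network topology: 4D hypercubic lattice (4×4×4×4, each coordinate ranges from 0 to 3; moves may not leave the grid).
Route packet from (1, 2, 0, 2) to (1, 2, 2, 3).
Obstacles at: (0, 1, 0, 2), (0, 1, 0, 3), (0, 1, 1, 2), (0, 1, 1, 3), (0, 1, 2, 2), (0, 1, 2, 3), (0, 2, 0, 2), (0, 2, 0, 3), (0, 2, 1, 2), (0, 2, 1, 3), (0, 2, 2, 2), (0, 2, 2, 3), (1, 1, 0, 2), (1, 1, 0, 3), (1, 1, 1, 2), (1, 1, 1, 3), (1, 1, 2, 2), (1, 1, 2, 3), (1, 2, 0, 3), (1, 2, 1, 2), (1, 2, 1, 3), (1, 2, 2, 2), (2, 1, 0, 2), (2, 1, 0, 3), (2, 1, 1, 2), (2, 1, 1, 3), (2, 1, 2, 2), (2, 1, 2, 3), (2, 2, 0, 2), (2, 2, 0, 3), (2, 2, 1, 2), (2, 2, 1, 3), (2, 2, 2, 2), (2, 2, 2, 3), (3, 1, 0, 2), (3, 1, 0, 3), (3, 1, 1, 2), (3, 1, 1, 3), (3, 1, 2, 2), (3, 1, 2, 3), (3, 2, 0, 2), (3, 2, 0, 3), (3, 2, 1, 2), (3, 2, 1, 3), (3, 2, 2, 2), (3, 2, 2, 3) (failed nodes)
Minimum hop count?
5
(one shortest path: (1, 2, 0, 2) → (1, 3, 0, 2) → (1, 3, 1, 2) → (1, 3, 2, 2) → (1, 3, 2, 3) → (1, 2, 2, 3))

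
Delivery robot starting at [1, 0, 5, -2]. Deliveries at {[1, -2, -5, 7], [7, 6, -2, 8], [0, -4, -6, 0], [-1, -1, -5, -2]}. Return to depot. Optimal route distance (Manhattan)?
78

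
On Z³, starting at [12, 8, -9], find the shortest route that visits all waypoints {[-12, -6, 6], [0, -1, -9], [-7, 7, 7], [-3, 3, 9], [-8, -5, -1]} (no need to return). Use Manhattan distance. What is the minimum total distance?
82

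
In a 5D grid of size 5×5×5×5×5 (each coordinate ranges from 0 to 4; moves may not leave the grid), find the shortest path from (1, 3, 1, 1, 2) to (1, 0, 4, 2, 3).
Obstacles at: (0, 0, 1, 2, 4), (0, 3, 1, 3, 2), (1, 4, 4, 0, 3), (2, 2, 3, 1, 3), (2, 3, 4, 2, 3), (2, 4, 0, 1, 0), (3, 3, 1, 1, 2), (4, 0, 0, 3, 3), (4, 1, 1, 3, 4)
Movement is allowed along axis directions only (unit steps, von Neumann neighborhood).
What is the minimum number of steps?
8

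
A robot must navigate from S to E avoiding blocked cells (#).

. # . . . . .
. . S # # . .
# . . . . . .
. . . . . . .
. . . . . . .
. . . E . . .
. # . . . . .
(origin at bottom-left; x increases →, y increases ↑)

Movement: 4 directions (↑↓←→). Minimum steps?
5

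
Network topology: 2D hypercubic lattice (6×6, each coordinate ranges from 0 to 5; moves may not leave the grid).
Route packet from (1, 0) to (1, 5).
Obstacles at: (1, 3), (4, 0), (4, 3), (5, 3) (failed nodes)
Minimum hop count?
7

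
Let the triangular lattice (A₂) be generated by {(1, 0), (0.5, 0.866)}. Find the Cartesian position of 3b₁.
(3, 0)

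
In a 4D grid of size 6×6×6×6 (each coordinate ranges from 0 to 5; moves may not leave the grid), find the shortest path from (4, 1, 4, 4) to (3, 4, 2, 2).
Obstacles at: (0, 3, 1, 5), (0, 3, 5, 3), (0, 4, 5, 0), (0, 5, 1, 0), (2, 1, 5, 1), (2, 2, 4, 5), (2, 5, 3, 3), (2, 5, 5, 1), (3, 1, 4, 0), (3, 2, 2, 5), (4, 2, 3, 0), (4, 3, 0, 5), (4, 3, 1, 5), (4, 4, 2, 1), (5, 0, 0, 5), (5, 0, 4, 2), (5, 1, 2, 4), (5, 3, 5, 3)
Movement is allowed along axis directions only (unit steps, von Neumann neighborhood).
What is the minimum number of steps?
8
(one shortest path: (4, 1, 4, 4) → (3, 1, 4, 4) → (3, 2, 4, 4) → (3, 3, 4, 4) → (3, 4, 4, 4) → (3, 4, 3, 4) → (3, 4, 2, 4) → (3, 4, 2, 3) → (3, 4, 2, 2))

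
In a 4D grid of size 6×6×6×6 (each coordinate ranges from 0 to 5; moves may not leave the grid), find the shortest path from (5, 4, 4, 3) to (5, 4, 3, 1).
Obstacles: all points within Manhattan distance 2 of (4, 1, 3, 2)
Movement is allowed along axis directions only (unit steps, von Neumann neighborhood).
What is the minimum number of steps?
3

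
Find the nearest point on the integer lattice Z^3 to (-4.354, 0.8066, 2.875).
(-4, 1, 3)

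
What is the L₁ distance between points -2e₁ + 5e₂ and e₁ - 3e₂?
11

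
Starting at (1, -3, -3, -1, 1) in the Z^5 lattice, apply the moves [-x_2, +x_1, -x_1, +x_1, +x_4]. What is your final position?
(2, -4, -3, 0, 1)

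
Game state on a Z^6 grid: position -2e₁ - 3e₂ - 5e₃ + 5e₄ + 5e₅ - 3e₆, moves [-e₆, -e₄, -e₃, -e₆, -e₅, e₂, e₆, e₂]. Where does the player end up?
(-2, -1, -6, 4, 4, -4)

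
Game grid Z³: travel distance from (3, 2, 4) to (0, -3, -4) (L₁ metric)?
16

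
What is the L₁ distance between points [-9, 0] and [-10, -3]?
4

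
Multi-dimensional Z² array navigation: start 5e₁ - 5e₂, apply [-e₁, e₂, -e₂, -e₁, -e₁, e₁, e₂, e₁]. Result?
(4, -4)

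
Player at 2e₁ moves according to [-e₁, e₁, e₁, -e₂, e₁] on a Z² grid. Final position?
(4, -1)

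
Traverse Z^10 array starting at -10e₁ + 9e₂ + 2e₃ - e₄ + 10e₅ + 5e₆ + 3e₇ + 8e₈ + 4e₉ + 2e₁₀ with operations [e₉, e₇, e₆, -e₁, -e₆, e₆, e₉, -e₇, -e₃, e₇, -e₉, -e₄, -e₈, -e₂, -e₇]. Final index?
(-11, 8, 1, -2, 10, 6, 3, 7, 5, 2)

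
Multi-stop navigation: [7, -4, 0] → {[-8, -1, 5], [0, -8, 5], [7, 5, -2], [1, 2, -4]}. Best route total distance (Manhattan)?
57
(one optimal route: (7, -4, 0) → (7, 5, -2) → (1, 2, -4) → (0, -8, 5) → (-8, -1, 5))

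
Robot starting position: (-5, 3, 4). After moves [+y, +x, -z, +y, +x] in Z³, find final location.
(-3, 5, 3)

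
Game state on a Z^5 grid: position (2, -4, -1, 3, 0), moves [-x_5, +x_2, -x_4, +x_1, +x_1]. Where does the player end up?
(4, -3, -1, 2, -1)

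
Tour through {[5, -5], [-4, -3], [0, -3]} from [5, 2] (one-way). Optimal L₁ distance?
18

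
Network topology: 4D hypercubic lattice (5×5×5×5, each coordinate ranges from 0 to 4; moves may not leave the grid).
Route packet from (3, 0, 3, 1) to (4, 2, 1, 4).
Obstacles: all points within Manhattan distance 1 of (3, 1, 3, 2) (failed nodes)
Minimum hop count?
8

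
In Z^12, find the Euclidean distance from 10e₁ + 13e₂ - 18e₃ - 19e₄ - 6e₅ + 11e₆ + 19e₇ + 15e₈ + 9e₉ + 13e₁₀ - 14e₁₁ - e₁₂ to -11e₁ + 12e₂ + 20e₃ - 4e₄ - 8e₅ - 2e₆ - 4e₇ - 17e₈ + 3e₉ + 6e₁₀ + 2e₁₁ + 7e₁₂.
65.1306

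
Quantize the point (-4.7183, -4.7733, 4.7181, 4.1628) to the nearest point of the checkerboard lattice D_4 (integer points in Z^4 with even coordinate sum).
(-5, -5, 4, 4)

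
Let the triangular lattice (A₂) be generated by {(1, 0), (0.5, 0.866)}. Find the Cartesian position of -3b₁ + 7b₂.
(0.5, 6.062)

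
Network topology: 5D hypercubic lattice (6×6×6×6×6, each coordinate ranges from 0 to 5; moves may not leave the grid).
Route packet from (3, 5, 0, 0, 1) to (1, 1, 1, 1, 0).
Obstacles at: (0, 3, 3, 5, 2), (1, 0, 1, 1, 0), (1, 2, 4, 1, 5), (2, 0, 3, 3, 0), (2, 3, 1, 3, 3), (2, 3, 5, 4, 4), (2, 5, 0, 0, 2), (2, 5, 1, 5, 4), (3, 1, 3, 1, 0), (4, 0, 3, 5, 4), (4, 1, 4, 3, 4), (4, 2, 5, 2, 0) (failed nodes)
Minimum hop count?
9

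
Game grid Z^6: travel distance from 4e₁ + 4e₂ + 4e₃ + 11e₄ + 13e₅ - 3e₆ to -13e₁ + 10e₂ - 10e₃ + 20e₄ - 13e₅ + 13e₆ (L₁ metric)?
88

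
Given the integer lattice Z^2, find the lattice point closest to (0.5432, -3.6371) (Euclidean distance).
(1, -4)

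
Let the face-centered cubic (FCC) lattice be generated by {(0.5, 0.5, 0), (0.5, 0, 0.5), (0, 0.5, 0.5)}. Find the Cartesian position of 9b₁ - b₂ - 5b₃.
(4, 2, -3)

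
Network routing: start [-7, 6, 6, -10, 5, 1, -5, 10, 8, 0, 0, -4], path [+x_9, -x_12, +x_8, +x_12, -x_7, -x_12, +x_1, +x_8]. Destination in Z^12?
(-6, 6, 6, -10, 5, 1, -6, 12, 9, 0, 0, -5)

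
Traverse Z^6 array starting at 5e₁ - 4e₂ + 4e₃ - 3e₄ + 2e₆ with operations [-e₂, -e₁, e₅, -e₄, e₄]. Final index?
(4, -5, 4, -3, 1, 2)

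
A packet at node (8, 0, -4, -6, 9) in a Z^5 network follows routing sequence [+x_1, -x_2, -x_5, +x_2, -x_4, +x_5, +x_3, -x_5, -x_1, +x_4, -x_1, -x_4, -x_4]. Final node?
(7, 0, -3, -8, 8)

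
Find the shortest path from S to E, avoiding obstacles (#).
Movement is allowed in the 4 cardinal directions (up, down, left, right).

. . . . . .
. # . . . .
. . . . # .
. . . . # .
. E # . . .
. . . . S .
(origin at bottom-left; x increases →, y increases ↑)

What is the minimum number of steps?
4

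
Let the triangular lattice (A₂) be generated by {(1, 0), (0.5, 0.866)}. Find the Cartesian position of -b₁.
(-1, 0)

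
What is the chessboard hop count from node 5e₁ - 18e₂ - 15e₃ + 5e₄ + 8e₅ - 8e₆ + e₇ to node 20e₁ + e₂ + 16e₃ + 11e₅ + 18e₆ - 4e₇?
31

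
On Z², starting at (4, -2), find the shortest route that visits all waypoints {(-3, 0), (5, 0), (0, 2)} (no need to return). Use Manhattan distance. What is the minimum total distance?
15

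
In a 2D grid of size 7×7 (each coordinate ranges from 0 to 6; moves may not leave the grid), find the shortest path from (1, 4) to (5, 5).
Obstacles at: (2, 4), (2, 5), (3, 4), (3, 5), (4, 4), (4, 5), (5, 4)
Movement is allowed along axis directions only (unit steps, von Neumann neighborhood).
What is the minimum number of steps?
7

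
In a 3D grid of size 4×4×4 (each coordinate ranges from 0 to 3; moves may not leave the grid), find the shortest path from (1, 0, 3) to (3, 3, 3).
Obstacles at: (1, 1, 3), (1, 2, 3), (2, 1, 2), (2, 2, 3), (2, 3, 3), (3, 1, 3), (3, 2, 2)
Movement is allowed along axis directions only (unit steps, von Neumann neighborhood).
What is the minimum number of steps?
7
(one shortest path: (1, 0, 3) → (1, 0, 2) → (1, 1, 2) → (1, 2, 2) → (2, 2, 2) → (2, 3, 2) → (3, 3, 2) → (3, 3, 3))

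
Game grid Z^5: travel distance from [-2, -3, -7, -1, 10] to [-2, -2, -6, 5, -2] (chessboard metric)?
12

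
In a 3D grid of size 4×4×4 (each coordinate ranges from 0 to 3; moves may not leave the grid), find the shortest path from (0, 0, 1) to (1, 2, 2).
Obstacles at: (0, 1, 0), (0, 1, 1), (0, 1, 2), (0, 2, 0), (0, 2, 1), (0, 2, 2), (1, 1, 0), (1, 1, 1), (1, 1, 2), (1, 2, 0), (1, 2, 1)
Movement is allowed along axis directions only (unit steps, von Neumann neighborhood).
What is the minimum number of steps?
6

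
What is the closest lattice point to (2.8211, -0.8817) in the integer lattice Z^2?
(3, -1)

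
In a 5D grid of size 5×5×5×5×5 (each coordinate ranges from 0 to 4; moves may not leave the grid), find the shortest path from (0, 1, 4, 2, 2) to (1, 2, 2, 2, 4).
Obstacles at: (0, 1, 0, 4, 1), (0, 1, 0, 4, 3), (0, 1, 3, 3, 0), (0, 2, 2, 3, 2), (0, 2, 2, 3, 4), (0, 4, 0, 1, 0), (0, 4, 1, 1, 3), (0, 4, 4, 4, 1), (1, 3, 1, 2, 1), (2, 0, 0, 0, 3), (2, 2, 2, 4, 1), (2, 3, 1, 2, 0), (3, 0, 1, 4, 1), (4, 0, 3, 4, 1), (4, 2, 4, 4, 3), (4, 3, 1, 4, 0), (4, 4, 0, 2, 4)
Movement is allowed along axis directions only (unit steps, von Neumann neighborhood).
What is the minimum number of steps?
6
(one shortest path: (0, 1, 4, 2, 2) → (1, 1, 4, 2, 2) → (1, 2, 4, 2, 2) → (1, 2, 3, 2, 2) → (1, 2, 2, 2, 2) → (1, 2, 2, 2, 3) → (1, 2, 2, 2, 4))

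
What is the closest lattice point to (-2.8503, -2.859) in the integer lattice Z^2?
(-3, -3)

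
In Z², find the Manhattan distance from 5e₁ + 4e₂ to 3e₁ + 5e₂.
3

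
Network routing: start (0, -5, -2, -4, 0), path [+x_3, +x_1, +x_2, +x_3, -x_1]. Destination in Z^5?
(0, -4, 0, -4, 0)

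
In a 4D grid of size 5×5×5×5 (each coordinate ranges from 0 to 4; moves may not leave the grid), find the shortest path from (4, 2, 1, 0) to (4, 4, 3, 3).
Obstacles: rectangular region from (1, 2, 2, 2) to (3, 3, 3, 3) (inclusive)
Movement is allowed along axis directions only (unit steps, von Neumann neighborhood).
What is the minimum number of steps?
7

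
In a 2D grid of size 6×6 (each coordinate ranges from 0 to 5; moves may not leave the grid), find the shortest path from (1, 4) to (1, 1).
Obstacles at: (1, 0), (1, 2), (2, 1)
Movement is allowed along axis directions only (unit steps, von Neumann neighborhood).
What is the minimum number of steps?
5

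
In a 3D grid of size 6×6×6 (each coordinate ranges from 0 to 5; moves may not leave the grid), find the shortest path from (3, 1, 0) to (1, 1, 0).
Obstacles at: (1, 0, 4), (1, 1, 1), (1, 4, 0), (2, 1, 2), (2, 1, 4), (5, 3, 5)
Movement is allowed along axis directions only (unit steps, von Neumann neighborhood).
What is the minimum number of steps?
2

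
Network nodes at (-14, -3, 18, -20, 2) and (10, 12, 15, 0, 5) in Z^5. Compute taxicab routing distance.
65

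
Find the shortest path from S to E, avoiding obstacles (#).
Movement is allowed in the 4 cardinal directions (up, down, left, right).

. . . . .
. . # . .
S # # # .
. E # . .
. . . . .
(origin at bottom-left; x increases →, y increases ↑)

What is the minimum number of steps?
2
(one shortest path: (0, 2) → (0, 1) → (1, 1))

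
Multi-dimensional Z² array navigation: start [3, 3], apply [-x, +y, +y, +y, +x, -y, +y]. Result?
(3, 6)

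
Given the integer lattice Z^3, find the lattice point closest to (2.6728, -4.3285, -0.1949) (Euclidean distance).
(3, -4, 0)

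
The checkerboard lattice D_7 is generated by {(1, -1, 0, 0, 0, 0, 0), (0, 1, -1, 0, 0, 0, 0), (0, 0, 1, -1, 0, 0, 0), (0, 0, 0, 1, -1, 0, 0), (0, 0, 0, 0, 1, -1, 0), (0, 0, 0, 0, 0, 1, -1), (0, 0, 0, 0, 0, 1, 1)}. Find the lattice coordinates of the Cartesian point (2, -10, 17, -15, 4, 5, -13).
2b₁ - 8b₂ + 9b₃ - 6b₄ - 2b₅ + 8b₆ - 5b₇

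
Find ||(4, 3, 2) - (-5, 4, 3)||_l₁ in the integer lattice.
11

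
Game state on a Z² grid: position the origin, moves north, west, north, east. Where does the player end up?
(0, 2)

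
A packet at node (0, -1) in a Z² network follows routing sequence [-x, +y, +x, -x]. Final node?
(-1, 0)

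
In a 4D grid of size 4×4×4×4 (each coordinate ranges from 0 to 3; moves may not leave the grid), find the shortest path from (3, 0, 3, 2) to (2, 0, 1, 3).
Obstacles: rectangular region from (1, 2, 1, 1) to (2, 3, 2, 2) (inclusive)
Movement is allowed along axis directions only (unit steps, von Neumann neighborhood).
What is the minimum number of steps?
4
(one shortest path: (3, 0, 3, 2) → (2, 0, 3, 2) → (2, 0, 2, 2) → (2, 0, 1, 2) → (2, 0, 1, 3))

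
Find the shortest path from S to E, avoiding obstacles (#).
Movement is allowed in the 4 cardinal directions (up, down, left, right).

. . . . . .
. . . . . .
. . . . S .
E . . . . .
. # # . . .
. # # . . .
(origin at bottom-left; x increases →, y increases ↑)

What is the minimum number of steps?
5
(one shortest path: (4, 3) → (3, 3) → (2, 3) → (1, 3) → (0, 3) → (0, 2))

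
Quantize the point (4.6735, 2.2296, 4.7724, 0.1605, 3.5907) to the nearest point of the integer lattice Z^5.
(5, 2, 5, 0, 4)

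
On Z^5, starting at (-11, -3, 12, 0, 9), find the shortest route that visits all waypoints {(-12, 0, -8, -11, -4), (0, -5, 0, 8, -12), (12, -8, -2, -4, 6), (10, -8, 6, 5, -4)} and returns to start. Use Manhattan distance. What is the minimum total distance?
208
(one optimal route: (-11, -3, 12, 0, 9) → (-12, 0, -8, -11, -4) → (0, -5, 0, 8, -12) → (10, -8, 6, 5, -4) → (12, -8, -2, -4, 6) → (-11, -3, 12, 0, 9))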